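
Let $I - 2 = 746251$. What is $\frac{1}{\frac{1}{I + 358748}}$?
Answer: $1105001$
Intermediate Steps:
$I = 746253$ ($I = 2 + 746251 = 746253$)
$\frac{1}{\frac{1}{I + 358748}} = \frac{1}{\frac{1}{746253 + 358748}} = \frac{1}{\frac{1}{1105001}} = 1105001$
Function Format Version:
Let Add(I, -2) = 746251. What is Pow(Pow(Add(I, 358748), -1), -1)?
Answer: 1105001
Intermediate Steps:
I = 746253 (I = Add(2, 746251) = 746253)
Pow(Pow(Add(I, 358748), -1), -1) = Pow(Pow(Add(746253, 358748), -1), -1) = Pow(Pow(1105001, -1), -1) = Pow(Rational(1, 1105001), -1) = 1105001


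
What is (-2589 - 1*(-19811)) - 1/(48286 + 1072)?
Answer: 850043475/49358 ≈ 17222.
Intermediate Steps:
(-2589 - 1*(-19811)) - 1/(48286 + 1072) = (-2589 + 19811) - 1/49358 = 17222 - 1*1/49358 = 17222 - 1/49358 = 850043475/49358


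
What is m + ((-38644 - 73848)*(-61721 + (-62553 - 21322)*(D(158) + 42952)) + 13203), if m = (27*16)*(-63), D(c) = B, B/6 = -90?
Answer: 400175465902719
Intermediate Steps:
B = -540 (B = 6*(-90) = -540)
D(c) = -540
m = -27216 (m = 432*(-63) = -27216)
m + ((-38644 - 73848)*(-61721 + (-62553 - 21322)*(D(158) + 42952)) + 13203) = -27216 + ((-38644 - 73848)*(-61721 + (-62553 - 21322)*(-540 + 42952)) + 13203) = -27216 + (-112492*(-61721 - 83875*42412) + 13203) = -27216 + (-112492*(-61721 - 3557306500) + 13203) = -27216 + (-112492*(-3557368221) + 13203) = -27216 + (400175465916732 + 13203) = -27216 + 400175465929935 = 400175465902719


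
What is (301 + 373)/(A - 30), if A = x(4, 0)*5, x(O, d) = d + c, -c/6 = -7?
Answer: 337/90 ≈ 3.7444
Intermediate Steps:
c = 42 (c = -6*(-7) = 42)
x(O, d) = 42 + d (x(O, d) = d + 42 = 42 + d)
A = 210 (A = (42 + 0)*5 = 42*5 = 210)
(301 + 373)/(A - 30) = (301 + 373)/(210 - 30) = 674/180 = 674*(1/180) = 337/90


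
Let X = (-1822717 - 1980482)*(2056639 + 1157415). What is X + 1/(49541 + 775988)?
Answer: -10091008071366626633/825529 ≈ -1.2224e+13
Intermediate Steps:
X = -12223686958746 (X = -3803199*3214054 = -12223686958746)
X + 1/(49541 + 775988) = -12223686958746 + 1/(49541 + 775988) = -12223686958746 + 1/825529 = -10091008071366626633/825529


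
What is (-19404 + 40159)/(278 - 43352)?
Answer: -20755/43074 ≈ -0.48185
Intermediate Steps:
(-19404 + 40159)/(278 - 43352) = 20755/(-43074) = 20755*(-1/43074) = -20755/43074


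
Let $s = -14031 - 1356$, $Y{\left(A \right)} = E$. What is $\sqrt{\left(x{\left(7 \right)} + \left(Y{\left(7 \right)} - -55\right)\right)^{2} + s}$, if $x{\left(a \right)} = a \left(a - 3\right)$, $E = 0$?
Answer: $i \sqrt{8498} \approx 92.185 i$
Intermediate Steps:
$Y{\left(A \right)} = 0$
$s = -15387$ ($s = -14031 - 1356 = -15387$)
$x{\left(a \right)} = a \left(-3 + a\right)$
$\sqrt{\left(x{\left(7 \right)} + \left(Y{\left(7 \right)} - -55\right)\right)^{2} + s} = \sqrt{\left(7 \left(-3 + 7\right) + \left(0 - -55\right)\right)^{2} - 15387} = \sqrt{\left(7 \cdot 4 + \left(0 + 55\right)\right)^{2} - 15387} = \sqrt{\left(28 + 55\right)^{2} - 15387} = \sqrt{83^{2} - 15387} = \sqrt{6889 - 15387} = \sqrt{-8498} = i \sqrt{8498}$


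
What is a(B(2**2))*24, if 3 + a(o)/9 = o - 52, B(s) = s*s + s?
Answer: -7560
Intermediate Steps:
B(s) = s + s**2 (B(s) = s**2 + s = s + s**2)
a(o) = -495 + 9*o (a(o) = -27 + 9*(o - 52) = -27 + 9*(-52 + o) = -27 + (-468 + 9*o) = -495 + 9*o)
a(B(2**2))*24 = (-495 + 9*(2**2*(1 + 2**2)))*24 = (-495 + 9*(4*(1 + 4)))*24 = (-495 + 9*(4*5))*24 = (-495 + 9*20)*24 = (-495 + 180)*24 = -315*24 = -7560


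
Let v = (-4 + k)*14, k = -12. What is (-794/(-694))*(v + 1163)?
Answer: 372783/347 ≈ 1074.3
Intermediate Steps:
v = -224 (v = (-4 - 12)*14 = -16*14 = -224)
(-794/(-694))*(v + 1163) = (-794/(-694))*(-224 + 1163) = -794*(-1/694)*939 = (397/347)*939 = 372783/347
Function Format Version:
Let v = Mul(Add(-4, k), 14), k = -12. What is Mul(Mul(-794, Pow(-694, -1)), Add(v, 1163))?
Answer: Rational(372783, 347) ≈ 1074.3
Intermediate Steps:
v = -224 (v = Mul(Add(-4, -12), 14) = Mul(-16, 14) = -224)
Mul(Mul(-794, Pow(-694, -1)), Add(v, 1163)) = Mul(Mul(-794, Pow(-694, -1)), Add(-224, 1163)) = Mul(Mul(-794, Rational(-1, 694)), 939) = Mul(Rational(397, 347), 939) = Rational(372783, 347)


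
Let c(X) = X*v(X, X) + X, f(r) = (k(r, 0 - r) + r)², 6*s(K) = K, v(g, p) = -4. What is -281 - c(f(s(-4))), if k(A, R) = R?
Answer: -281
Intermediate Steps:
s(K) = K/6
f(r) = 0 (f(r) = ((0 - r) + r)² = (-r + r)² = 0² = 0)
c(X) = -3*X (c(X) = X*(-4) + X = -4*X + X = -3*X)
-281 - c(f(s(-4))) = -281 - (-3)*0 = -281 - 1*0 = -281 + 0 = -281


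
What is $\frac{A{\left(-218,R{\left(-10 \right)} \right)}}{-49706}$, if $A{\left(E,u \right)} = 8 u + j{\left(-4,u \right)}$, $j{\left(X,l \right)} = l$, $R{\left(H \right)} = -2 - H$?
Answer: $- \frac{36}{24853} \approx -0.0014485$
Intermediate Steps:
$A{\left(E,u \right)} = 9 u$ ($A{\left(E,u \right)} = 8 u + u = 9 u$)
$\frac{A{\left(-218,R{\left(-10 \right)} \right)}}{-49706} = \frac{9 \left(-2 - -10\right)}{-49706} = 9 \left(-2 + 10\right) \left(- \frac{1}{49706}\right) = 9 \cdot 8 \left(- \frac{1}{49706}\right) = 72 \left(- \frac{1}{49706}\right) = - \frac{36}{24853}$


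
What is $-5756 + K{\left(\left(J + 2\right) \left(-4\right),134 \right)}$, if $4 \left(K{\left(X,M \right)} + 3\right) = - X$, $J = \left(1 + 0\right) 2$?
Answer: $-5755$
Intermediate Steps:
$J = 2$ ($J = 1 \cdot 2 = 2$)
$K{\left(X,M \right)} = -3 - \frac{X}{4}$ ($K{\left(X,M \right)} = -3 + \frac{\left(-1\right) X}{4} = -3 - \frac{X}{4}$)
$-5756 + K{\left(\left(J + 2\right) \left(-4\right),134 \right)} = -5756 - \left(3 + \frac{\left(2 + 2\right) \left(-4\right)}{4}\right) = -5756 - \left(3 + \frac{4 \left(-4\right)}{4}\right) = -5756 - -1 = -5756 + \left(-3 + 4\right) = -5756 + 1 = -5755$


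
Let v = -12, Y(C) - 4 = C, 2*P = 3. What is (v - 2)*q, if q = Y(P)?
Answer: -77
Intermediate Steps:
P = 3/2 (P = (½)*3 = 3/2 ≈ 1.5000)
Y(C) = 4 + C
q = 11/2 (q = 4 + 3/2 = 11/2 ≈ 5.5000)
(v - 2)*q = (-12 - 2)*(11/2) = -14*11/2 = -77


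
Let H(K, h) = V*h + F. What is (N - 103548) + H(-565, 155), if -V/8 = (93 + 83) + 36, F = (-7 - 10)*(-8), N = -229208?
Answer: -595500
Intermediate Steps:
F = 136 (F = -17*(-8) = 136)
V = -1696 (V = -8*((93 + 83) + 36) = -8*(176 + 36) = -8*212 = -1696)
H(K, h) = 136 - 1696*h (H(K, h) = -1696*h + 136 = 136 - 1696*h)
(N - 103548) + H(-565, 155) = (-229208 - 103548) + (136 - 1696*155) = -332756 + (136 - 262880) = -332756 - 262744 = -595500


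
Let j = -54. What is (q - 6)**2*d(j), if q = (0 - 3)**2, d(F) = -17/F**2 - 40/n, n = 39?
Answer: -39101/4212 ≈ -9.2832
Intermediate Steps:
d(F) = -40/39 - 17/F**2 (d(F) = -17/F**2 - 40/39 = -40/39 - 17/F**2)
q = 9 (q = (-3)**2 = 9)
(q - 6)**2*d(j) = (9 - 6)**2*(-40/39 - 17/(-54)**2) = 3**2*(-40/39 - 17*1/2916) = 9*(-40/39 - 17/2916) = 9*(-39101/37908) = -39101/4212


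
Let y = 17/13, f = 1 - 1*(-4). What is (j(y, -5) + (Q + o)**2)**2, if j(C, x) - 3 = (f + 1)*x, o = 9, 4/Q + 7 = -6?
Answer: 67338436/28561 ≈ 2357.7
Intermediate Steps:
f = 5 (f = 1 + 4 = 5)
y = 17/13 (y = 17*(1/13) = 17/13 ≈ 1.3077)
Q = -4/13 (Q = 4/(-7 - 6) = 4/(-13) = 4*(-1/13) = -4/13 ≈ -0.30769)
j(C, x) = 3 + 6*x (j(C, x) = 3 + (5 + 1)*x = 3 + 6*x)
(j(y, -5) + (Q + o)**2)**2 = ((3 + 6*(-5)) + (-4/13 + 9)**2)**2 = ((3 - 30) + (113/13)**2)**2 = (-27 + 12769/169)**2 = (8206/169)**2 = 67338436/28561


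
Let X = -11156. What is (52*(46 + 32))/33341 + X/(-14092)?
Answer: 107277337/117460343 ≈ 0.91331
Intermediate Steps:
(52*(46 + 32))/33341 + X/(-14092) = (52*(46 + 32))/33341 - 11156/(-14092) = (52*78)*(1/33341) - 11156*(-1/14092) = 4056*(1/33341) + 2789/3523 = 4056/33341 + 2789/3523 = 107277337/117460343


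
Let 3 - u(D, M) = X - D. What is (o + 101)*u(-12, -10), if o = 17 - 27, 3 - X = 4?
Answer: -728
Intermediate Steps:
X = -1 (X = 3 - 1*4 = 3 - 4 = -1)
u(D, M) = 4 + D (u(D, M) = 3 - (-1 - D) = 3 + (1 + D) = 4 + D)
o = -10
(o + 101)*u(-12, -10) = (-10 + 101)*(4 - 12) = 91*(-8) = -728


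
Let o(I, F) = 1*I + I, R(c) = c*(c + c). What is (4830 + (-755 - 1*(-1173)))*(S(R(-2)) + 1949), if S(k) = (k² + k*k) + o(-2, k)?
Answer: 10879104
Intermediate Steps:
R(c) = 2*c² (R(c) = c*(2*c) = 2*c²)
o(I, F) = 2*I (o(I, F) = I + I = 2*I)
S(k) = -4 + 2*k² (S(k) = (k² + k*k) + 2*(-2) = (k² + k²) - 4 = 2*k² - 4 = -4 + 2*k²)
(4830 + (-755 - 1*(-1173)))*(S(R(-2)) + 1949) = (4830 + (-755 - 1*(-1173)))*((-4 + 2*(2*(-2)²)²) + 1949) = (4830 + (-755 + 1173))*((-4 + 2*(2*4)²) + 1949) = (4830 + 418)*((-4 + 2*8²) + 1949) = 5248*((-4 + 2*64) + 1949) = 5248*((-4 + 128) + 1949) = 5248*(124 + 1949) = 5248*2073 = 10879104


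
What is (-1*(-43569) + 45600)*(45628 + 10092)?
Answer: 4968496680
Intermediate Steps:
(-1*(-43569) + 45600)*(45628 + 10092) = (43569 + 45600)*55720 = 89169*55720 = 4968496680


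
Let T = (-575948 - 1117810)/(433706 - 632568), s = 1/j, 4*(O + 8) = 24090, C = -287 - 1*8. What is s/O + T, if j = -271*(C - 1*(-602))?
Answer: 847536781729865/99508229350303 ≈ 8.5173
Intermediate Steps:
C = -295 (C = -287 - 8 = -295)
O = 12029/2 (O = -8 + (¼)*24090 = -8 + 12045/2 = 12029/2 ≈ 6014.5)
j = -83197 (j = -271*(-295 - 1*(-602)) = -271*(-295 + 602) = -271*307 = -83197)
s = -1/83197 (s = 1/(-83197) = -1/83197 ≈ -1.2020e-5)
T = 846879/99431 (T = -1693758/(-198862) = -1693758*(-1/198862) = 846879/99431 ≈ 8.5173)
s/O + T = -1/(83197*12029/2) + 846879/99431 = -1/83197*2/12029 + 846879/99431 = -2/1000776713 + 846879/99431 = 847536781729865/99508229350303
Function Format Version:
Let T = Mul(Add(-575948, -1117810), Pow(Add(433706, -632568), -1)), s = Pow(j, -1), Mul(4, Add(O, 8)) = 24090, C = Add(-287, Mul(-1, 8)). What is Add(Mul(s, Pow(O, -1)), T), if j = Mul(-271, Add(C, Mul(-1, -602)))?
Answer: Rational(847536781729865, 99508229350303) ≈ 8.5173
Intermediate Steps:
C = -295 (C = Add(-287, -8) = -295)
O = Rational(12029, 2) (O = Add(-8, Mul(Rational(1, 4), 24090)) = Add(-8, Rational(12045, 2)) = Rational(12029, 2) ≈ 6014.5)
j = -83197 (j = Mul(-271, Add(-295, Mul(-1, -602))) = Mul(-271, Add(-295, 602)) = Mul(-271, 307) = -83197)
s = Rational(-1, 83197) (s = Pow(-83197, -1) = Rational(-1, 83197) ≈ -1.2020e-5)
T = Rational(846879, 99431) (T = Mul(-1693758, Pow(-198862, -1)) = Mul(-1693758, Rational(-1, 198862)) = Rational(846879, 99431) ≈ 8.5173)
Add(Mul(s, Pow(O, -1)), T) = Add(Mul(Rational(-1, 83197), Pow(Rational(12029, 2), -1)), Rational(846879, 99431)) = Add(Mul(Rational(-1, 83197), Rational(2, 12029)), Rational(846879, 99431)) = Add(Rational(-2, 1000776713), Rational(846879, 99431)) = Rational(847536781729865, 99508229350303)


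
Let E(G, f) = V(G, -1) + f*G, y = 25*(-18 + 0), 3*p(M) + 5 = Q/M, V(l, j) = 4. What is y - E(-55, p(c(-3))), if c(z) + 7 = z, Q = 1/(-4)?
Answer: -13085/24 ≈ -545.21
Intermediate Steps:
Q = -1/4 ≈ -0.25000
c(z) = -7 + z
p(M) = -5/3 - 1/(12*M) (p(M) = -5/3 + (-1/(4*M))/3 = -5/3 - 1/(12*M))
y = -450 (y = 25*(-18) = -450)
E(G, f) = 4 + G*f (E(G, f) = 4 + f*G = 4 + G*f)
y - E(-55, p(c(-3))) = -450 - (4 - 55*(-1 - 20*(-7 - 3))/(12*(-7 - 3))) = -450 - (4 - 55*(-1 - 20*(-10))/(12*(-10))) = -450 - (4 - 55*(-1)*(-1 + 200)/(12*10)) = -450 - (4 - 55*(-1)*199/(12*10)) = -450 - (4 - 55*(-199/120)) = -450 - (4 + 2189/24) = -450 - 1*2285/24 = -450 - 2285/24 = -13085/24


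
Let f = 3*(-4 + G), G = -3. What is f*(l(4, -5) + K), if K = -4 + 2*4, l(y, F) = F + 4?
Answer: -63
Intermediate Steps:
l(y, F) = 4 + F
K = 4 (K = -4 + 8 = 4)
f = -21 (f = 3*(-4 - 3) = 3*(-7) = -21)
f*(l(4, -5) + K) = -21*((4 - 5) + 4) = -21*(-1 + 4) = -21*3 = -63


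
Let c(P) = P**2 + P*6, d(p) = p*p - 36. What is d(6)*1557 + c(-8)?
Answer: 16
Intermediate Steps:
d(p) = -36 + p**2 (d(p) = p**2 - 36 = -36 + p**2)
c(P) = P**2 + 6*P
d(6)*1557 + c(-8) = (-36 + 6**2)*1557 - 8*(6 - 8) = (-36 + 36)*1557 - 8*(-2) = 0*1557 + 16 = 0 + 16 = 16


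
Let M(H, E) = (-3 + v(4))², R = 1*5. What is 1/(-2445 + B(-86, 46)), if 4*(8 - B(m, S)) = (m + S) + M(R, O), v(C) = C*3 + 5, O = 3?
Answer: -1/2476 ≈ -0.00040388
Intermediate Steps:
v(C) = 5 + 3*C (v(C) = 3*C + 5 = 5 + 3*C)
R = 5
M(H, E) = 196 (M(H, E) = (-3 + (5 + 3*4))² = (-3 + (5 + 12))² = (-3 + 17)² = 14² = 196)
B(m, S) = -41 - S/4 - m/4 (B(m, S) = 8 - ((m + S) + 196)/4 = 8 - ((S + m) + 196)/4 = 8 - (196 + S + m)/4 = 8 + (-49 - S/4 - m/4) = -41 - S/4 - m/4)
1/(-2445 + B(-86, 46)) = 1/(-2445 + (-41 - ¼*46 - ¼*(-86))) = 1/(-2445 + (-41 - 23/2 + 43/2)) = 1/(-2445 - 31) = 1/(-2476) = -1/2476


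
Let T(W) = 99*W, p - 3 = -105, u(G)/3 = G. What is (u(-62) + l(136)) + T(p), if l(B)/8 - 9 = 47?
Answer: -9836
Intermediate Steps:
u(G) = 3*G
l(B) = 448 (l(B) = 72 + 8*47 = 72 + 376 = 448)
p = -102 (p = 3 - 105 = -102)
(u(-62) + l(136)) + T(p) = (3*(-62) + 448) + 99*(-102) = (-186 + 448) - 10098 = 262 - 10098 = -9836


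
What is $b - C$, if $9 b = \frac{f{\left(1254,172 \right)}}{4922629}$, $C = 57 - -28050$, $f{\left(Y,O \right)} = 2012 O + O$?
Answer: $- \frac{415080884497}{14767887} \approx -28107.0$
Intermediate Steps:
$f{\left(Y,O \right)} = 2013 O$
$C = 28107$ ($C = 57 + 28050 = 28107$)
$b = \frac{115412}{14767887}$ ($b = \frac{2013 \cdot 172 \cdot \frac{1}{4922629}}{9} = \frac{346236 \cdot \frac{1}{4922629}}{9} = \frac{1}{9} \cdot \frac{346236}{4922629} = \frac{115412}{14767887} \approx 0.0078151$)
$b - C = \frac{115412}{14767887} - 28107 = - \frac{415080884497}{14767887}$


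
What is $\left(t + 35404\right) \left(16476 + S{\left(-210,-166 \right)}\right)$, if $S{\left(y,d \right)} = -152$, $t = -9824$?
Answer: $417567920$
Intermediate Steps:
$\left(t + 35404\right) \left(16476 + S{\left(-210,-166 \right)}\right) = \left(-9824 + 35404\right) \left(16476 - 152\right) = 25580 \cdot 16324 = 417567920$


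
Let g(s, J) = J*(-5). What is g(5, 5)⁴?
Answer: 390625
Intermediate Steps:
g(s, J) = -5*J
g(5, 5)⁴ = (-5*5)⁴ = (-25)⁴ = 390625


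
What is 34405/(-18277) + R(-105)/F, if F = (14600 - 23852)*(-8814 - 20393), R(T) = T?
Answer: -442715708405/235184227068 ≈ -1.8824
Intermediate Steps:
F = 270223164 (F = -9252*(-29207) = 270223164)
34405/(-18277) + R(-105)/F = 34405/(-18277) - 105/270223164 = 34405*(-1/18277) - 105*1/270223164 = -4915/2611 - 35/90074388 = -442715708405/235184227068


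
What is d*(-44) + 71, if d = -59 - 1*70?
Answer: 5747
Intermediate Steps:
d = -129 (d = -59 - 70 = -129)
d*(-44) + 71 = -129*(-44) + 71 = 5676 + 71 = 5747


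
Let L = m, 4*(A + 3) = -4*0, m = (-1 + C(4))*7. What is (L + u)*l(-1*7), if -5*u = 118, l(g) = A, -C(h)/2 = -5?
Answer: -591/5 ≈ -118.20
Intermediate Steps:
C(h) = 10 (C(h) = -2*(-5) = 10)
m = 63 (m = (-1 + 10)*7 = 9*7 = 63)
A = -3 (A = -3 + (-4*0)/4 = -3 + (1/4)*0 = -3 + 0 = -3)
l(g) = -3
L = 63
u = -118/5 (u = -1/5*118 = -118/5 ≈ -23.600)
(L + u)*l(-1*7) = (63 - 118/5)*(-3) = (197/5)*(-3) = -591/5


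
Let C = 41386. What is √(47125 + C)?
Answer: √88511 ≈ 297.51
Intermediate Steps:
√(47125 + C) = √(47125 + 41386) = √88511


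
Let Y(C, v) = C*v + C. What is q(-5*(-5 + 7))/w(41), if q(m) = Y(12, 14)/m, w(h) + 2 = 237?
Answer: -18/235 ≈ -0.076596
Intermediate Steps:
w(h) = 235 (w(h) = -2 + 237 = 235)
Y(C, v) = C + C*v
q(m) = 180/m (q(m) = (12*(1 + 14))/m = (12*15)/m = 180/m)
q(-5*(-5 + 7))/w(41) = (180/((-5*(-5 + 7))))/235 = (180/((-5*2)))*(1/235) = (180/(-10))*(1/235) = (180*(-1/10))*(1/235) = -18*1/235 = -18/235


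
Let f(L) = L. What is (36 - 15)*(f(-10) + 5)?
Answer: -105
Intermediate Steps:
(36 - 15)*(f(-10) + 5) = (36 - 15)*(-10 + 5) = 21*(-5) = -105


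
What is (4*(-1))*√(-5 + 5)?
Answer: 0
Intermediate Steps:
(4*(-1))*√(-5 + 5) = -4*√0 = -4*0 = 0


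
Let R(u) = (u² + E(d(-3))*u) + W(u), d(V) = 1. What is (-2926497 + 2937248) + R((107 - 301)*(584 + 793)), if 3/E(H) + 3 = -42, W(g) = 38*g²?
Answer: 13915728796381/5 ≈ 2.7831e+12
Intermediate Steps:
E(H) = -1/15 (E(H) = 3/(-3 - 42) = 3/(-45) = 3*(-1/45) = -1/15)
R(u) = 39*u² - u/15 (R(u) = (u² - u/15) + 38*u² = 39*u² - u/15)
(-2926497 + 2937248) + R((107 - 301)*(584 + 793)) = (-2926497 + 2937248) + ((107 - 301)*(584 + 793))*(-1 + 585*((107 - 301)*(584 + 793)))/15 = 10751 + (-194*1377)*(-1 + 585*(-194*1377))/15 = 10751 + (1/15)*(-267138)*(-1 + 585*(-267138)) = 10751 + (1/15)*(-267138)*(-1 - 156275730) = 10751 + (1/15)*(-267138)*(-156275731) = 10751 + 13915728742626/5 = 13915728796381/5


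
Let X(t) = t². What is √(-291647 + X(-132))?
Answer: I*√274223 ≈ 523.66*I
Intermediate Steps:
√(-291647 + X(-132)) = √(-291647 + (-132)²) = √(-291647 + 17424) = √(-274223) = I*√274223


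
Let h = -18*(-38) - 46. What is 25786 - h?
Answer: 25148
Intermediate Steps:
h = 638 (h = 684 - 46 = 638)
25786 - h = 25786 - 1*638 = 25786 - 638 = 25148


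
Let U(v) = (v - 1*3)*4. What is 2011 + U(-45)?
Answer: 1819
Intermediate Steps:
U(v) = -12 + 4*v (U(v) = (v - 3)*4 = (-3 + v)*4 = -12 + 4*v)
2011 + U(-45) = 2011 + (-12 + 4*(-45)) = 2011 + (-12 - 180) = 2011 - 192 = 1819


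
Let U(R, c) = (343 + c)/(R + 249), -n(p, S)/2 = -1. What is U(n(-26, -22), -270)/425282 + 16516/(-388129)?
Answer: -1762985002095/41431133621878 ≈ -0.042552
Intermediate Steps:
n(p, S) = 2 (n(p, S) = -2*(-1) = 2)
U(R, c) = (343 + c)/(249 + R)
U(n(-26, -22), -270)/425282 + 16516/(-388129) = ((343 - 270)/(249 + 2))/425282 + 16516/(-388129) = (73/251)*(1/425282) + 16516*(-1/388129) = ((1/251)*73)*(1/425282) - 16516/388129 = (73/251)*(1/425282) - 16516/388129 = 73/106745782 - 16516/388129 = -1762985002095/41431133621878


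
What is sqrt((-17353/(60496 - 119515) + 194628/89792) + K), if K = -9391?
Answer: I*sqrt(1029952050389041172205)/331214628 ≈ 96.895*I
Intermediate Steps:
sqrt((-17353/(60496 - 119515) + 194628/89792) + K) = sqrt((-17353/(60496 - 119515) + 194628/89792) - 9391) = sqrt((-17353/(-59019) + 194628*(1/89792)) - 9391) = sqrt((-17353*(-1/59019) + 48657/22448) - 9391) = sqrt((17353/59019 + 48657/22448) - 9391) = sqrt(3261227627/1324858512 - 9391) = sqrt(-12438485058565/1324858512) = I*sqrt(1029952050389041172205)/331214628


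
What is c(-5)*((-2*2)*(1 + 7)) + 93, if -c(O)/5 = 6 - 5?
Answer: 253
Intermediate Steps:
c(O) = -5 (c(O) = -5*(6 - 5) = -5*1 = -5)
c(-5)*((-2*2)*(1 + 7)) + 93 = -5*(-2*2)*(1 + 7) + 93 = -(-20)*8 + 93 = -5*(-32) + 93 = 160 + 93 = 253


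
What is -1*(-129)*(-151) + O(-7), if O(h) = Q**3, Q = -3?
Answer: -19506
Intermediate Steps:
O(h) = -27 (O(h) = (-3)**3 = -27)
-1*(-129)*(-151) + O(-7) = -1*(-129)*(-151) - 27 = 129*(-151) - 27 = -19479 - 27 = -19506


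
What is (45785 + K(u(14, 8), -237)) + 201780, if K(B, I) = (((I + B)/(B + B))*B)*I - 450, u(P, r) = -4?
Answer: 551347/2 ≈ 2.7567e+5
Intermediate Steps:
K(B, I) = -450 + I*(B/2 + I/2) (K(B, I) = (((B + I)/((2*B)))*B)*I - 450 = (((B + I)*(1/(2*B)))*B)*I - 450 = (((B + I)/(2*B))*B)*I - 450 = (B/2 + I/2)*I - 450 = I*(B/2 + I/2) - 450 = -450 + I*(B/2 + I/2))
(45785 + K(u(14, 8), -237)) + 201780 = (45785 + (-450 + (½)*(-237)² + (½)*(-4)*(-237))) + 201780 = (45785 + (-450 + (½)*56169 + 474)) + 201780 = (45785 + (-450 + 56169/2 + 474)) + 201780 = (45785 + 56217/2) + 201780 = 147787/2 + 201780 = 551347/2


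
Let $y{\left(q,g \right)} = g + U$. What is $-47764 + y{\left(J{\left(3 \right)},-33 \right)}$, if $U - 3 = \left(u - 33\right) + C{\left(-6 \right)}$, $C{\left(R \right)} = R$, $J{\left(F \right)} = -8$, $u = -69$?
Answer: $-47902$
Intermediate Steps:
$U = -105$ ($U = 3 - 108 = -105$)
$y{\left(q,g \right)} = -105 + g$ ($y{\left(q,g \right)} = g - 105 = -105 + g$)
$-47764 + y{\left(J{\left(3 \right)},-33 \right)} = -47764 - 138 = -47902$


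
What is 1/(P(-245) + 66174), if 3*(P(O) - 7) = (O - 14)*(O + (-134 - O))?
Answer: 3/233249 ≈ 1.2862e-5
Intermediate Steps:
P(O) = 1897/3 - 134*O/3 (P(O) = 7 + ((O - 14)*(O + (-134 - O)))/3 = 7 + ((-14 + O)*(-134))/3 = 7 + (1876 - 134*O)/3 = 7 + (1876/3 - 134*O/3) = 1897/3 - 134*O/3)
1/(P(-245) + 66174) = 1/((1897/3 - 134/3*(-245)) + 66174) = 1/((1897/3 + 32830/3) + 66174) = 1/(34727/3 + 66174) = 1/(233249/3) = 3/233249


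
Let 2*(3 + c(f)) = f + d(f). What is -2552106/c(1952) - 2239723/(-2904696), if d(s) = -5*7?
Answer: -4940634689633/1850291352 ≈ -2670.2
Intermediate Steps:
d(s) = -35
c(f) = -41/2 + f/2 (c(f) = -3 + (f - 35)/2 = -3 + (-35 + f)/2 = -3 + (-35/2 + f/2) = -41/2 + f/2)
-2552106/c(1952) - 2239723/(-2904696) = -2552106/(-41/2 + (1/2)*1952) - 2239723/(-2904696) = -2552106/(-41/2 + 976) - 2239723*(-1/2904696) = -2552106/1911/2 + 2239723/2904696 = -2552106*2/1911 + 2239723/2904696 = -1701404/637 + 2239723/2904696 = -4940634689633/1850291352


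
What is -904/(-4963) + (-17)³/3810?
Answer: -20938979/18909030 ≈ -1.1074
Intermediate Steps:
-904/(-4963) + (-17)³/3810 = -904*(-1/4963) - 4913*1/3810 = 904/4963 - 4913/3810 = -20938979/18909030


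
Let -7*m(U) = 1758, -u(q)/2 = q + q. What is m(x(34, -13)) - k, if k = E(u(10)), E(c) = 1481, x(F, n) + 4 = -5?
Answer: -12125/7 ≈ -1732.1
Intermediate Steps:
x(F, n) = -9 (x(F, n) = -4 - 5 = -9)
u(q) = -4*q (u(q) = -2*(q + q) = -4*q)
m(U) = -1758/7 (m(U) = -⅐*1758 = -1758/7)
k = 1481
m(x(34, -13)) - k = -1758/7 - 1*1481 = -1758/7 - 1481 = -12125/7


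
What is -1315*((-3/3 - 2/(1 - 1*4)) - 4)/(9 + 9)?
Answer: 17095/54 ≈ 316.57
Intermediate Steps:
-1315*((-3/3 - 2/(1 - 1*4)) - 4)/(9 + 9) = -1315*((-3*1/3 - 2/(1 - 4)) - 4)/18 = -1315*((-1 - 2/(-3)) - 4)/18 = -1315*((-1 - 2*(-1/3)) - 4)/18 = -1315*((-1 + 2/3) - 4)/18 = -1315*(-1/3 - 4)/18 = -(-17095)/(3*18) = -1315*(-13/54) = 17095/54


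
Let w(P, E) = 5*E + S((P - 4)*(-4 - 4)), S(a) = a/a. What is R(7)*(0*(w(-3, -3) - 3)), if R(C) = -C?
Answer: 0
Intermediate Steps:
S(a) = 1
w(P, E) = 1 + 5*E (w(P, E) = 5*E + 1 = 1 + 5*E)
R(7)*(0*(w(-3, -3) - 3)) = (-1*7)*(0*((1 + 5*(-3)) - 3)) = -0*((1 - 15) - 3) = -0*(-14 - 3) = -0*(-17) = -7*0 = 0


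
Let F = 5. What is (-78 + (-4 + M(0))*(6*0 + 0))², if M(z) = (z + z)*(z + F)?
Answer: 6084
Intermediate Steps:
M(z) = 2*z*(5 + z) (M(z) = (z + z)*(z + 5) = (2*z)*(5 + z) = 2*z*(5 + z))
(-78 + (-4 + M(0))*(6*0 + 0))² = (-78 + (-4 + 2*0*(5 + 0))*(6*0 + 0))² = (-78 + (-4 + 2*0*5)*(0 + 0))² = (-78 + (-4 + 0)*0)² = (-78 - 4*0)² = (-78 + 0)² = (-78)² = 6084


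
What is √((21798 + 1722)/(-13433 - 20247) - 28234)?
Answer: 2*I*√1251086542/421 ≈ 168.03*I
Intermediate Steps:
√((21798 + 1722)/(-13433 - 20247) - 28234) = √(23520/(-33680) - 28234) = √(23520*(-1/33680) - 28234) = √(-294/421 - 28234) = √(-11886808/421) = 2*I*√1251086542/421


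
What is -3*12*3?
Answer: -108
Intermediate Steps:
-3*12*3 = -36*3 = -108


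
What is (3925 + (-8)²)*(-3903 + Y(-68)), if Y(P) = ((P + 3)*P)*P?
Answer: -1214502907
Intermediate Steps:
Y(P) = P²*(3 + P) (Y(P) = ((3 + P)*P)*P = (P*(3 + P))*P = P²*(3 + P))
(3925 + (-8)²)*(-3903 + Y(-68)) = (3925 + (-8)²)*(-3903 + (-68)²*(3 - 68)) = (3925 + 64)*(-3903 + 4624*(-65)) = 3989*(-3903 - 300560) = 3989*(-304463) = -1214502907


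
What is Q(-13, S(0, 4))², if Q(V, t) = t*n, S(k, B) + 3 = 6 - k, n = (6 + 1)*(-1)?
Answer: 441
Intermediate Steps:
n = -7 (n = 7*(-1) = -7)
S(k, B) = 3 - k (S(k, B) = -3 + (6 - k) = 3 - k)
Q(V, t) = -7*t (Q(V, t) = t*(-7) = -7*t)
Q(-13, S(0, 4))² = (-7*(3 - 1*0))² = (-7*(3 + 0))² = (-7*3)² = (-21)² = 441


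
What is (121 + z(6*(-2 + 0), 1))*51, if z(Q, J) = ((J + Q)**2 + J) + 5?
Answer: 12648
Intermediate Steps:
z(Q, J) = 5 + J + (J + Q)**2 (z(Q, J) = (J + (J + Q)**2) + 5 = 5 + J + (J + Q)**2)
(121 + z(6*(-2 + 0), 1))*51 = (121 + (5 + 1 + (1 + 6*(-2 + 0))**2))*51 = (121 + (5 + 1 + (1 + 6*(-2))**2))*51 = (121 + (5 + 1 + (1 - 12)**2))*51 = (121 + (5 + 1 + (-11)**2))*51 = (121 + (5 + 1 + 121))*51 = (121 + 127)*51 = 248*51 = 12648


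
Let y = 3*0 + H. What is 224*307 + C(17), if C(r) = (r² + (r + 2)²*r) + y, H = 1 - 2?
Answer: 75193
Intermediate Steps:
H = -1
y = -1 (y = 3*0 - 1 = 0 - 1 = -1)
C(r) = -1 + r² + r*(2 + r)² (C(r) = (r² + (r + 2)²*r) - 1 = (r² + (2 + r)²*r) - 1 = (r² + r*(2 + r)²) - 1 = -1 + r² + r*(2 + r)²)
224*307 + C(17) = 224*307 + (-1 + 17² + 17*(2 + 17)²) = 68768 + (-1 + 289 + 17*19²) = 68768 + (-1 + 289 + 17*361) = 68768 + (-1 + 289 + 6137) = 68768 + 6425 = 75193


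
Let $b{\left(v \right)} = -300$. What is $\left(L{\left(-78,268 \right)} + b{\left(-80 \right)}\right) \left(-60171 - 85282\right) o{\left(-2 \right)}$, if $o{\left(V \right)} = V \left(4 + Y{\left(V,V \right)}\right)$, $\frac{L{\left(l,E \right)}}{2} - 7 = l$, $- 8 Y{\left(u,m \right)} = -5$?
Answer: $- \frac{1189369181}{2} \approx -5.9468 \cdot 10^{8}$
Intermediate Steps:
$Y{\left(u,m \right)} = \frac{5}{8}$ ($Y{\left(u,m \right)} = \left(- \frac{1}{8}\right) \left(-5\right) = \frac{5}{8}$)
$L{\left(l,E \right)} = 14 + 2 l$
$o{\left(V \right)} = \frac{37 V}{8}$ ($o{\left(V \right)} = V \left(4 + \frac{5}{8}\right) = V \frac{37}{8} = \frac{37 V}{8}$)
$\left(L{\left(-78,268 \right)} + b{\left(-80 \right)}\right) \left(-60171 - 85282\right) o{\left(-2 \right)} = \left(\left(14 + 2 \left(-78\right)\right) - 300\right) \left(-60171 - 85282\right) \frac{37}{8} \left(-2\right) = \left(\left(14 - 156\right) - 300\right) \left(-145453\right) \left(- \frac{37}{4}\right) = \left(-142 - 300\right) \left(-145453\right) \left(- \frac{37}{4}\right) = \left(-442\right) \left(-145453\right) \left(- \frac{37}{4}\right) = 64290226 \left(- \frac{37}{4}\right) = - \frac{1189369181}{2}$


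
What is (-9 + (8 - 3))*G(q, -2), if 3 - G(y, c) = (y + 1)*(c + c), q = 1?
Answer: -44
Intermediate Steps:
G(y, c) = 3 - 2*c*(1 + y) (G(y, c) = 3 - (y + 1)*(c + c) = 3 - (1 + y)*2*c = 3 - 2*c*(1 + y))
(-9 + (8 - 3))*G(q, -2) = (-9 + (8 - 3))*(3 - 2*(-2) - 2*(-2)*1) = (-9 + 5)*(3 + 4 + 4) = -4*11 = -44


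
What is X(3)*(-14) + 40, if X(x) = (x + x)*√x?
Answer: 40 - 84*√3 ≈ -105.49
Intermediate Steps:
X(x) = 2*x^(3/2) (X(x) = (2*x)*√x = 2*x^(3/2))
X(3)*(-14) + 40 = (2*3^(3/2))*(-14) + 40 = (2*(3*√3))*(-14) + 40 = (6*√3)*(-14) + 40 = -84*√3 + 40 = 40 - 84*√3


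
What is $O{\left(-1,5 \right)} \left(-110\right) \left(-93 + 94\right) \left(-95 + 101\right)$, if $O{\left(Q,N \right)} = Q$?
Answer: $660$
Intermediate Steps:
$O{\left(-1,5 \right)} \left(-110\right) \left(-93 + 94\right) \left(-95 + 101\right) = \left(-1\right) \left(-110\right) \left(-93 + 94\right) \left(-95 + 101\right) = 110 \cdot 1 \cdot 6 = 110 \cdot 6 = 660$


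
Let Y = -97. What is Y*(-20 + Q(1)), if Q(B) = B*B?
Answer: 1843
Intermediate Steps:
Q(B) = B²
Y*(-20 + Q(1)) = -97*(-20 + 1²) = -97*(-20 + 1) = -97*(-19) = 1843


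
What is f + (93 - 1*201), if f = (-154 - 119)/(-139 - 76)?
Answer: -22947/215 ≈ -106.73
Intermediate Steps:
f = 273/215 (f = -273/(-215) = -273*(-1/215) = 273/215 ≈ 1.2698)
f + (93 - 1*201) = 273/215 + (93 - 1*201) = 273/215 + (93 - 201) = 273/215 - 108 = -22947/215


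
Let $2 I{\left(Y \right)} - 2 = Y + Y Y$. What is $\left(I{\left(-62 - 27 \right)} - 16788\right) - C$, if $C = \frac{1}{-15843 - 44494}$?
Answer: $- \frac{776597526}{60337} \approx -12871.0$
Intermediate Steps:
$C = - \frac{1}{60337}$ ($C = \frac{1}{-60337} = - \frac{1}{60337} \approx -1.6574 \cdot 10^{-5}$)
$I{\left(Y \right)} = 1 + \frac{Y}{2} + \frac{Y^{2}}{2}$ ($I{\left(Y \right)} = 1 + \frac{Y + Y Y}{2} = 1 + \frac{Y + Y^{2}}{2} = 1 + \left(\frac{Y}{2} + \frac{Y^{2}}{2}\right) = 1 + \frac{Y}{2} + \frac{Y^{2}}{2}$)
$\left(I{\left(-62 - 27 \right)} - 16788\right) - C = \left(\left(1 + \frac{-62 - 27}{2} + \frac{\left(-62 - 27\right)^{2}}{2}\right) - 16788\right) - - \frac{1}{60337} = \left(\left(1 + \frac{-62 - 27}{2} + \frac{\left(-62 - 27\right)^{2}}{2}\right) - 16788\right) + \frac{1}{60337} = \left(\left(1 + \frac{1}{2} \left(-89\right) + \frac{\left(-89\right)^{2}}{2}\right) - 16788\right) + \frac{1}{60337} = \left(\left(1 - \frac{89}{2} + \frac{1}{2} \cdot 7921\right) - 16788\right) + \frac{1}{60337} = \left(\left(1 - \frac{89}{2} + \frac{7921}{2}\right) - 16788\right) + \frac{1}{60337} = \left(3917 - 16788\right) + \frac{1}{60337} = -12871 + \frac{1}{60337} = - \frac{776597526}{60337}$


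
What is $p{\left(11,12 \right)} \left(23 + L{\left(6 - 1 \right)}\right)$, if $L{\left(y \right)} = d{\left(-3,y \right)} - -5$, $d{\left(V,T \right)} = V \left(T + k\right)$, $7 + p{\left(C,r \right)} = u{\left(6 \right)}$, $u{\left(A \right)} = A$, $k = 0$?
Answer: $-13$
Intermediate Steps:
$p{\left(C,r \right)} = -1$ ($p{\left(C,r \right)} = -7 + 6 = -1$)
$d{\left(V,T \right)} = T V$ ($d{\left(V,T \right)} = V \left(T + 0\right) = V T = T V$)
$L{\left(y \right)} = 5 - 3 y$ ($L{\left(y \right)} = y \left(-3\right) - -5 = - 3 y + 5 = 5 - 3 y$)
$p{\left(11,12 \right)} \left(23 + L{\left(6 - 1 \right)}\right) = - (23 + \left(5 - 3 \left(6 - 1\right)\right)) = - (23 + \left(5 - 15\right)) = - (23 - 10) = \left(-1\right) 13 = -13$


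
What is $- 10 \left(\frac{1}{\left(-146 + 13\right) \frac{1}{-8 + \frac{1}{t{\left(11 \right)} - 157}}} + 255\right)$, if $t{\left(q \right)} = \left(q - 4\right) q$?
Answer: $- \frac{2713841}{1064} \approx -2550.6$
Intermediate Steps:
$t{\left(q \right)} = q \left(-4 + q\right)$ ($t{\left(q \right)} = \left(-4 + q\right) q = q \left(-4 + q\right)$)
$- 10 \left(\frac{1}{\left(-146 + 13\right) \frac{1}{-8 + \frac{1}{t{\left(11 \right)} - 157}}} + 255\right) = - 10 \left(\frac{1}{\left(-146 + 13\right) \frac{1}{-8 + \frac{1}{11 \left(-4 + 11\right) - 157}}} + 255\right) = - 10 \left(\frac{1}{\left(-133\right) \frac{1}{-8 + \frac{1}{11 \cdot 7 - 157}}} + 255\right) = - 10 \left(\frac{1}{\left(-133\right) \frac{1}{-8 + \frac{1}{77 - 157}}} + 255\right) = - 10 \left(\frac{1}{\left(-133\right) \frac{1}{-8 + \frac{1}{-80}}} + 255\right) = - 10 \left(\frac{1}{\left(-133\right) \frac{1}{-8 - \frac{1}{80}}} + 255\right) = - 10 \left(\frac{1}{\left(-133\right) \frac{1}{- \frac{641}{80}}} + 255\right) = - 10 \left(\frac{1}{\left(-133\right) \left(- \frac{80}{641}\right)} + 255\right) = - 10 \left(\frac{1}{\frac{10640}{641}} + 255\right) = - 10 \left(\frac{641}{10640} + 255\right) = \left(-10\right) \frac{2713841}{10640} = - \frac{2713841}{1064}$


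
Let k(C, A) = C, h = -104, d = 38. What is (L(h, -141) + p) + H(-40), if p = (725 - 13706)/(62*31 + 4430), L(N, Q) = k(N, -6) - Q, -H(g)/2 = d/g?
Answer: 1170559/31760 ≈ 36.856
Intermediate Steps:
H(g) = -76/g
L(N, Q) = N - Q
p = -12981/6352 (p = -12981/(1922 + 4430) = -12981/6352 ≈ -2.0436)
(L(h, -141) + p) + H(-40) = ((-104 - 1*(-141)) - 12981/6352) - 76/(-40) = ((-104 + 141) - 12981/6352) - 76*(-1/40) = (37 - 12981/6352) + 19/10 = 222043/6352 + 19/10 = 1170559/31760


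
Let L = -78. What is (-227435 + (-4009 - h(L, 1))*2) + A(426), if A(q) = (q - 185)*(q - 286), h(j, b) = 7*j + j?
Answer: -200465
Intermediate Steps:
h(j, b) = 8*j
A(q) = (-286 + q)*(-185 + q) (A(q) = (-185 + q)*(-286 + q) = (-286 + q)*(-185 + q))
(-227435 + (-4009 - h(L, 1))*2) + A(426) = (-227435 + (-4009 - 8*(-78))*2) + (52910 + 426² - 471*426) = (-227435 + (-4009 - 1*(-624))*2) + (52910 + 181476 - 200646) = (-227435 + (-4009 + 624)*2) + 33740 = (-227435 - 3385*2) + 33740 = (-227435 - 6770) + 33740 = -234205 + 33740 = -200465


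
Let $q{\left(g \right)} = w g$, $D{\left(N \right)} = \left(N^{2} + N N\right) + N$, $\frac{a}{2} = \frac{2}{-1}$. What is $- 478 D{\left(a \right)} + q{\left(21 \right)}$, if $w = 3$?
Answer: $-13321$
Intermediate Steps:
$a = -4$ ($a = 2 \frac{2}{-1} = 2 \cdot 2 \left(-1\right) = 2 \left(-2\right) = -4$)
$D{\left(N \right)} = N + 2 N^{2}$ ($D{\left(N \right)} = \left(N^{2} + N^{2}\right) + N = 2 N^{2} + N = N + 2 N^{2}$)
$q{\left(g \right)} = 3 g$
$- 478 D{\left(a \right)} + q{\left(21 \right)} = - 478 \left(- 4 \left(1 + 2 \left(-4\right)\right)\right) + 3 \cdot 21 = - 478 \left(- 4 \left(1 - 8\right)\right) + 63 = - 478 \left(\left(-4\right) \left(-7\right)\right) + 63 = \left(-478\right) 28 + 63 = -13384 + 63 = -13321$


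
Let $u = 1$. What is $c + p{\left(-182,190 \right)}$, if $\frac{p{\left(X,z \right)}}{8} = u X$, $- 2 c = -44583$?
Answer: $\frac{41671}{2} \approx 20836.0$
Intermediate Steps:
$c = \frac{44583}{2}$ ($c = \left(- \frac{1}{2}\right) \left(-44583\right) = \frac{44583}{2} \approx 22292.0$)
$p{\left(X,z \right)} = 8 X$ ($p{\left(X,z \right)} = 8 \cdot 1 X = 8 X$)
$c + p{\left(-182,190 \right)} = \frac{44583}{2} + 8 \left(-182\right) = \frac{44583}{2} - 1456 = \frac{41671}{2}$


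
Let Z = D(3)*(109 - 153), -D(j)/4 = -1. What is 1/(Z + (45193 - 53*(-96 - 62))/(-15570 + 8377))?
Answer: -7193/1319535 ≈ -0.0054512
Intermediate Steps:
D(j) = 4 (D(j) = -4*(-1) = 4)
Z = -176 (Z = 4*(109 - 153) = 4*(-44) = -176)
1/(Z + (45193 - 53*(-96 - 62))/(-15570 + 8377)) = 1/(-176 + (45193 - 53*(-96 - 62))/(-15570 + 8377)) = 1/(-176 + (45193 - 53*(-158))/(-7193)) = 1/(-176 + (45193 + 8374)*(-1/7193)) = 1/(-176 + 53567*(-1/7193)) = 1/(-176 - 53567/7193) = 1/(-1319535/7193) = -7193/1319535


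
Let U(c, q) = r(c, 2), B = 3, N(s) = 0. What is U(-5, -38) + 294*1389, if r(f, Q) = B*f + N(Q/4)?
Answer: 408351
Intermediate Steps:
r(f, Q) = 3*f (r(f, Q) = 3*f + 0 = 3*f)
U(c, q) = 3*c
U(-5, -38) + 294*1389 = 3*(-5) + 294*1389 = -15 + 408366 = 408351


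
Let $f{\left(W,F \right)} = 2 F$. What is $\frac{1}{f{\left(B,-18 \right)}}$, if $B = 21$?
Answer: $- \frac{1}{36} \approx -0.027778$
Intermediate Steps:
$\frac{1}{f{\left(B,-18 \right)}} = \frac{1}{2 \left(-18\right)} = \frac{1}{-36} = - \frac{1}{36}$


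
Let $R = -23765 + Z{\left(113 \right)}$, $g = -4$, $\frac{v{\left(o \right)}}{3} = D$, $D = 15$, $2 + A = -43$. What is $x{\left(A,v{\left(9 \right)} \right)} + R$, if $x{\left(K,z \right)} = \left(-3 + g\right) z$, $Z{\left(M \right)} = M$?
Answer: $-23967$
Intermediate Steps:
$A = -45$ ($A = -2 - 43 = -45$)
$v{\left(o \right)} = 45$ ($v{\left(o \right)} = 3 \cdot 15 = 45$)
$x{\left(K,z \right)} = - 7 z$ ($x{\left(K,z \right)} = \left(-3 - 4\right) z = - 7 z$)
$R = -23652$ ($R = -23765 + 113 = -23652$)
$x{\left(A,v{\left(9 \right)} \right)} + R = \left(-7\right) 45 - 23652 = -315 - 23652 = -23967$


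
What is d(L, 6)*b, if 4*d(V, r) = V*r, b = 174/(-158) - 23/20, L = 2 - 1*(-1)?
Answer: -32013/3160 ≈ -10.131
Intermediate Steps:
L = 3 (L = 2 + 1 = 3)
b = -3557/1580 (b = 174*(-1/158) - 23*1/20 = -87/79 - 23/20 = -3557/1580 ≈ -2.2513)
d(V, r) = V*r/4 (d(V, r) = (V*r)/4 = V*r/4)
d(L, 6)*b = ((1/4)*3*6)*(-3557/1580) = (9/2)*(-3557/1580) = -32013/3160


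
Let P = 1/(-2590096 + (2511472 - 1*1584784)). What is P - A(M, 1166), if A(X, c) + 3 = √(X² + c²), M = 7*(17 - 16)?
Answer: 4990223/1663408 - 13*√8045 ≈ -1163.0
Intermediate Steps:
P = -1/1663408 (P = 1/(-2590096 + (2511472 - 1584784)) = 1/(-2590096 + 926688) = 1/(-1663408) = -1/1663408 ≈ -6.0118e-7)
M = 7 (M = 7*1 = 7)
A(X, c) = -3 + √(X² + c²)
P - A(M, 1166) = -1/1663408 - (-3 + √(7² + 1166²)) = -1/1663408 - (-3 + √(49 + 1359556)) = -1/1663408 - (-3 + √1359605) = -1/1663408 - (-3 + 13*√8045) = -1/1663408 + (3 - 13*√8045) = 4990223/1663408 - 13*√8045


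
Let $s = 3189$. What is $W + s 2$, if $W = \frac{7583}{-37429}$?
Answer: $\frac{238714579}{37429} \approx 6377.8$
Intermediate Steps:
$W = - \frac{7583}{37429}$ ($W = 7583 \left(- \frac{1}{37429}\right) = - \frac{7583}{37429} \approx -0.2026$)
$W + s 2 = - \frac{7583}{37429} + 3189 \cdot 2 = - \frac{7583}{37429} + 6378 = \frac{238714579}{37429}$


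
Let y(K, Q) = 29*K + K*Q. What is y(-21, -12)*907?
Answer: -323799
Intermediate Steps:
y(-21, -12)*907 = -21*(29 - 12)*907 = -21*17*907 = -357*907 = -323799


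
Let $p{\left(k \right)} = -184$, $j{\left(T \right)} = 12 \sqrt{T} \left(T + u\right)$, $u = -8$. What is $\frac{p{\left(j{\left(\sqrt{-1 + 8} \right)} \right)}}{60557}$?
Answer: $- \frac{184}{60557} \approx -0.0030385$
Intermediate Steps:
$j{\left(T \right)} = 12 \sqrt{T} \left(-8 + T\right)$ ($j{\left(T \right)} = 12 \sqrt{T} \left(T - 8\right) = 12 \sqrt{T} \left(-8 + T\right)$)
$\frac{p{\left(j{\left(\sqrt{-1 + 8} \right)} \right)}}{60557} = - \frac{184}{60557}$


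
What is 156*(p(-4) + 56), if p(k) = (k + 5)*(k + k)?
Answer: 7488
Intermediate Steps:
p(k) = 2*k*(5 + k) (p(k) = (5 + k)*(2*k) = 2*k*(5 + k))
156*(p(-4) + 56) = 156*(2*(-4)*(5 - 4) + 56) = 156*(2*(-4)*1 + 56) = 156*(-8 + 56) = 156*48 = 7488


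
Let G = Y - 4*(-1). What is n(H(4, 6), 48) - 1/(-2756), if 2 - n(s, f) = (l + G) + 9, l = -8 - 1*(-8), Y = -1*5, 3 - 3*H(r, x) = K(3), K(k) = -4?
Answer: -16535/2756 ≈ -5.9996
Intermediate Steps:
H(r, x) = 7/3 (H(r, x) = 1 - 1/3*(-4) = 1 + 4/3 = 7/3)
Y = -5
l = 0 (l = -8 + 8 = 0)
G = -1 (G = -5 - 4*(-1) = -5 + 4 = -1)
n(s, f) = -6 (n(s, f) = 2 - ((0 - 1) + 9) = 2 - (-1 + 9) = 2 - 1*8 = 2 - 8 = -6)
n(H(4, 6), 48) - 1/(-2756) = -6 - 1/(-2756) = -6 - 1*(-1/2756) = -6 + 1/2756 = -16535/2756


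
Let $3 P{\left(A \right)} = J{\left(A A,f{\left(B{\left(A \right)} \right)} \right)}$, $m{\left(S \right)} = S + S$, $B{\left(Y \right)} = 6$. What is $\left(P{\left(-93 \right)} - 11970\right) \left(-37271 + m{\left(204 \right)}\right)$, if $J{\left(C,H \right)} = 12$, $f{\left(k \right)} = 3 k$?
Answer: $441102658$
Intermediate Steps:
$m{\left(S \right)} = 2 S$
$P{\left(A \right)} = 4$ ($P{\left(A \right)} = \frac{1}{3} \cdot 12 = 4$)
$\left(P{\left(-93 \right)} - 11970\right) \left(-37271 + m{\left(204 \right)}\right) = \left(4 - 11970\right) \left(-37271 + 2 \cdot 204\right) = - 11966 \left(-37271 + 408\right) = \left(-11966\right) \left(-36863\right) = 441102658$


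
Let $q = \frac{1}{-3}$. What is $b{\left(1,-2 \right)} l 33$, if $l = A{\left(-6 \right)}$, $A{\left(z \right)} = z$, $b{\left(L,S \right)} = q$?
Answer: $66$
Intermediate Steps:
$q = - \frac{1}{3} \approx -0.33333$
$b{\left(L,S \right)} = - \frac{1}{3}$
$l = -6$
$b{\left(1,-2 \right)} l 33 = \left(- \frac{1}{3}\right) \left(-6\right) 33 = 2 \cdot 33 = 66$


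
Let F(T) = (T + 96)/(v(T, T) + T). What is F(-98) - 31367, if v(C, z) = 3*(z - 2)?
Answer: -6242032/199 ≈ -31367.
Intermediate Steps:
v(C, z) = -6 + 3*z (v(C, z) = 3*(-2 + z) = -6 + 3*z)
F(T) = (96 + T)/(-6 + 4*T) (F(T) = (T + 96)/((-6 + 3*T) + T) = (96 + T)/(-6 + 4*T))
F(-98) - 31367 = (96 - 98)/(2*(-3 + 2*(-98))) - 31367 = (½)*(-2)/(-3 - 196) - 31367 = (½)*(-2)/(-199) - 31367 = (½)*(-1/199)*(-2) - 31367 = 1/199 - 31367 = -6242032/199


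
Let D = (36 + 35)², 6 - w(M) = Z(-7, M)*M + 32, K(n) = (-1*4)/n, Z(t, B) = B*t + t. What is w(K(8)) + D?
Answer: 20053/4 ≈ 5013.3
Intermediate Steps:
Z(t, B) = t + B*t
K(n) = -4/n
w(M) = -26 - M*(-7 - 7*M) (w(M) = 6 - ((-7*(1 + M))*M + 32) = 6 - ((-7 - 7*M)*M + 32) = 6 - (M*(-7 - 7*M) + 32) = 6 - (32 + M*(-7 - 7*M)) = 6 + (-32 - M*(-7 - 7*M)) = -26 - M*(-7 - 7*M))
D = 5041 (D = 71² = 5041)
w(K(8)) + D = (-26 + 7*(-4/8) + 7*(-4/8)²) + 5041 = (-26 + 7*(-4*⅛) + 7*(-4*⅛)²) + 5041 = (-26 + 7*(-½) + 7*(-½)²) + 5041 = (-26 - 7/2 + 7*(¼)) + 5041 = (-26 - 7/2 + 7/4) + 5041 = -111/4 + 5041 = 20053/4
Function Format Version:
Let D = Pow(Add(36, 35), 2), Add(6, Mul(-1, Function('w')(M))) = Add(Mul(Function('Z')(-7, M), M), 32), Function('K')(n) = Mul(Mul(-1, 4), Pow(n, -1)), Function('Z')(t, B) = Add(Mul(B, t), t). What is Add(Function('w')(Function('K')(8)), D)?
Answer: Rational(20053, 4) ≈ 5013.3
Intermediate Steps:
Function('Z')(t, B) = Add(t, Mul(B, t))
Function('K')(n) = Mul(-4, Pow(n, -1))
Function('w')(M) = Add(-26, Mul(-1, M, Add(-7, Mul(-7, M)))) (Function('w')(M) = Add(6, Mul(-1, Add(Mul(Mul(-7, Add(1, M)), M), 32))) = Add(6, Mul(-1, Add(Mul(Add(-7, Mul(-7, M)), M), 32))) = Add(6, Mul(-1, Add(Mul(M, Add(-7, Mul(-7, M))), 32))) = Add(6, Mul(-1, Add(32, Mul(M, Add(-7, Mul(-7, M)))))) = Add(6, Add(-32, Mul(-1, M, Add(-7, Mul(-7, M))))) = Add(-26, Mul(-1, M, Add(-7, Mul(-7, M)))))
D = 5041 (D = Pow(71, 2) = 5041)
Add(Function('w')(Function('K')(8)), D) = Add(Add(-26, Mul(7, Mul(-4, Pow(8, -1))), Mul(7, Pow(Mul(-4, Pow(8, -1)), 2))), 5041) = Add(Add(-26, Mul(7, Mul(-4, Rational(1, 8))), Mul(7, Pow(Mul(-4, Rational(1, 8)), 2))), 5041) = Add(Add(-26, Mul(7, Rational(-1, 2)), Mul(7, Pow(Rational(-1, 2), 2))), 5041) = Add(Add(-26, Rational(-7, 2), Mul(7, Rational(1, 4))), 5041) = Add(Add(-26, Rational(-7, 2), Rational(7, 4)), 5041) = Add(Rational(-111, 4), 5041) = Rational(20053, 4)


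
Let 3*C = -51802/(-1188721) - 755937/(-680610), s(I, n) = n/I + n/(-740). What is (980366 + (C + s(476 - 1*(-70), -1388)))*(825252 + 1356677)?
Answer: 39639920361610437644037569/18531221300410 ≈ 2.1391e+12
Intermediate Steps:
s(I, n) = -n/740 + n/I (s(I, n) = n/I + n*(-1/740) = n/I - n/740 = -n/740 + n/I)
C = 44469292657/115579342830 (C = (-51802/(-1188721) - 755937/(-680610))/3 = (-51802*(-1/1188721) - 755937*(-1/680610))/3 = (51802/1188721 + 35997/32410)/3 = (⅓)*(44469292657/38526447610) = 44469292657/115579342830 ≈ 0.38475)
(980366 + (C + s(476 - 1*(-70), -1388)))*(825252 + 1356677) = (980366 + (44469292657/115579342830 + (-1/740*(-1388) - 1388/(476 - 1*(-70)))))*(825252 + 1356677) = (980366 + (44469292657/115579342830 + (347/185 - 1388/(476 + 70))))*2181929 = (980366 + (44469292657/115579342830 + (347/185 - 1388/546)))*2181929 = (980366 + (44469292657/115579342830 + (347/185 - 1388*1/546)))*2181929 = (980366 + (44469292657/115579342830 + (347/185 - 694/273)))*2181929 = (980366 + (44469292657/115579342830 - 33659/50505))*2181929 = (980366 - 5220201506899/18531221300410)*2181929 = (18167374081196243161/18531221300410)*2181929 = 39639920361610437644037569/18531221300410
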